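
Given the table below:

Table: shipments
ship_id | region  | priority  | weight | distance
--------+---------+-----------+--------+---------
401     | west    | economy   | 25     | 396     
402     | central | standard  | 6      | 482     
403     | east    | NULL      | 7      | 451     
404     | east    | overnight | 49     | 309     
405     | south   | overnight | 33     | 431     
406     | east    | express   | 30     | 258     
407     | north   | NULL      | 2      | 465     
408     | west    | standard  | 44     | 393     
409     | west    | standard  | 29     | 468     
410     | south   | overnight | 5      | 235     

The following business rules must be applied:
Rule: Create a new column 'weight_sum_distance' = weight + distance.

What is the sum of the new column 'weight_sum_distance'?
4118

Step 1: For each record, compute weight + distance
Example calculations:
  25 + 396 = 421
  6 + 482 = 488
  7 + 451 = 458
  ...
Step 2: Sum all derived values
Step 3: Total = 4118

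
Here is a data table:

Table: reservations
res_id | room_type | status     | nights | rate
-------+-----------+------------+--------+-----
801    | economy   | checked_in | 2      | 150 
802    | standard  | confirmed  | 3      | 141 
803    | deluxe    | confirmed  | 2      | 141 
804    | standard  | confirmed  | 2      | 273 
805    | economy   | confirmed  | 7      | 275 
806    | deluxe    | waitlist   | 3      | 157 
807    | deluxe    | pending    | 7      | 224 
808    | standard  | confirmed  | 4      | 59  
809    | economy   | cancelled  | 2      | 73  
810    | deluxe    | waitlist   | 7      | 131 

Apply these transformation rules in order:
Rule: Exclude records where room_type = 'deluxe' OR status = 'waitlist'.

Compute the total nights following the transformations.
20

Step 1: Find records where room_type = 'deluxe' OR status = 'waitlist'
Step 2: 4 records match, summing to 19
Step 3: Original sum: 39
Step 4: Remaining sum = 39 - 19 = 20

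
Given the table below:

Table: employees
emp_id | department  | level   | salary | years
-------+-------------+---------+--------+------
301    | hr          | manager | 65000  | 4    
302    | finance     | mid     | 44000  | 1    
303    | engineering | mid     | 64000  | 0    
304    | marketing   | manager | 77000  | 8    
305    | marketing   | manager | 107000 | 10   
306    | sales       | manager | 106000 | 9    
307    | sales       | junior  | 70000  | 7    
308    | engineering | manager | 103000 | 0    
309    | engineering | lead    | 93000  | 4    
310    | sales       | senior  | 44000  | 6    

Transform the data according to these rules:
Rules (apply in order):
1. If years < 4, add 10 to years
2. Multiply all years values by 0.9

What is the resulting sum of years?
71.1

Step 1: Apply Rule 1 - Add 10 to records with years < 4
  - 3 records affected: 1 + (3 × 10) = 31
  - Unaffected records: 48
  - Sum after Rule 1: 79
Step 2: Apply Rule 2 - Multiply all by 0.9
  - 79 × 0.9 = 71.1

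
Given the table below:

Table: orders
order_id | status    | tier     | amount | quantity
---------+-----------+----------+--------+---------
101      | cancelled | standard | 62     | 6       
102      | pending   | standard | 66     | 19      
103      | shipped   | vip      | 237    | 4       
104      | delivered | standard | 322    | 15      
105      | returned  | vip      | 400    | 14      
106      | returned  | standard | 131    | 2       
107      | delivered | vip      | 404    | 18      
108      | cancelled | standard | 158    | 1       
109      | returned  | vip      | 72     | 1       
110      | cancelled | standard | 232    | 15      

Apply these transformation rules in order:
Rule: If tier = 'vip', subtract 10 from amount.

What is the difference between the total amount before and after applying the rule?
40

Step 1: Original sum of amount = 2084
Step 2: 4 records have tier = 'vip'
Step 3: Each affected record changes by -10
Step 4: Total change = 4 × -10 = -40
Step 5: New sum = 2084 + -40 = 2044
Step 6: Difference = |2044 - 2084| = 40
        (Sum decreased by 40)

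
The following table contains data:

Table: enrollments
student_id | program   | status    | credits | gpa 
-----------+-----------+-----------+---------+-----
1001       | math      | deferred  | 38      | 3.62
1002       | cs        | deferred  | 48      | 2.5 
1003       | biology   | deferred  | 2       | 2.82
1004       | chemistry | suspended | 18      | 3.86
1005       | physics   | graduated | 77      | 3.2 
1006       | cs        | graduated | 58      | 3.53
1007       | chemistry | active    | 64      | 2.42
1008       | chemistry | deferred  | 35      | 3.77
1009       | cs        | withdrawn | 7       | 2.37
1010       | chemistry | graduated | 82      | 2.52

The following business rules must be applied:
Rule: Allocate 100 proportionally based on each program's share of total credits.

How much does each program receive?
biology: 0.47, chemistry: 46.39, cs: 26.34, math: 8.86, physics: 17.95

Step 1: Calculate total credits = 429
Step 2: Calculate each program's proportion:
  biology: 2/429 = 0.47% → 0.47
  chemistry: 199/429 = 46.39% → 46.39
  cs: 113/429 = 26.34% → 26.34
  math: 38/429 = 8.86% → 8.86
  physics: 77/429 = 17.95% → 17.95
Step 3: Verify: sum of allocations ≈ 100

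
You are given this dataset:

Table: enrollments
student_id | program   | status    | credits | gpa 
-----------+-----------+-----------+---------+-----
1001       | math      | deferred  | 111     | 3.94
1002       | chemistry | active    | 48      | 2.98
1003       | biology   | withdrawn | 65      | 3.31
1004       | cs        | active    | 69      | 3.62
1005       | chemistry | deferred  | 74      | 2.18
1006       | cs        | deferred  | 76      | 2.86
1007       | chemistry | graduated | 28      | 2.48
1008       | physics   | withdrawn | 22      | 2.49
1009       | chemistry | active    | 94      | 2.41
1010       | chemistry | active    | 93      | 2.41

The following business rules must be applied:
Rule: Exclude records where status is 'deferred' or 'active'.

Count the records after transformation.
3

Step 1: Count records to exclude
  - 3 (deferred) + 4 (active) = 7 records
Step 2: Total records: 10
Step 3: Remaining = 10 - 7 = 3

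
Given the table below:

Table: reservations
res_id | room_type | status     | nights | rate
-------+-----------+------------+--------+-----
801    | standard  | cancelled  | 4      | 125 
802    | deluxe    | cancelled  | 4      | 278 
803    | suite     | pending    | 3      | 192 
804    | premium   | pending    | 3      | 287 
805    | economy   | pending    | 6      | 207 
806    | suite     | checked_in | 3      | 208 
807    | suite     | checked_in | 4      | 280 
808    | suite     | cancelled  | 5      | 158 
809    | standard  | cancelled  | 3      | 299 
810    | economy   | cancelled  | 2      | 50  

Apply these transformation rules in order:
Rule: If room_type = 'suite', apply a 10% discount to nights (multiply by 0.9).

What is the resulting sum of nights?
35.5

Step 1: Records with room_type = 'suite' have total nights = 15
Step 2: Apply multiplier: 15 × 0.9 = 13.5
Step 3: Other records total: 22
Step 4: Final sum = 13.5 + 22 = 35.5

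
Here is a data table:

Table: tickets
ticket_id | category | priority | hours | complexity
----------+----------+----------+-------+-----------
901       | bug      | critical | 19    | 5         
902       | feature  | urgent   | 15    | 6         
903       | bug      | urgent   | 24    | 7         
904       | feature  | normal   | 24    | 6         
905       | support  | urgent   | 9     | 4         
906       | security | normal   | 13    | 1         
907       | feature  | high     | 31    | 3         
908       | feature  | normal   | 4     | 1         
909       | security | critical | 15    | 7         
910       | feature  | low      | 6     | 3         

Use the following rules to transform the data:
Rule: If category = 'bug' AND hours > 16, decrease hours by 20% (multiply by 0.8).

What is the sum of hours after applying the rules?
151.4

Step 1: Find records where category = 'bug' AND hours > 16
Step 2: 2 records match, summing to 43
Step 3: After multiplier: 43 × 0.8 = 34.4
Step 4: Unaffected records sum: 117
Step 5: Final sum = 34.4 + 117 = 151.4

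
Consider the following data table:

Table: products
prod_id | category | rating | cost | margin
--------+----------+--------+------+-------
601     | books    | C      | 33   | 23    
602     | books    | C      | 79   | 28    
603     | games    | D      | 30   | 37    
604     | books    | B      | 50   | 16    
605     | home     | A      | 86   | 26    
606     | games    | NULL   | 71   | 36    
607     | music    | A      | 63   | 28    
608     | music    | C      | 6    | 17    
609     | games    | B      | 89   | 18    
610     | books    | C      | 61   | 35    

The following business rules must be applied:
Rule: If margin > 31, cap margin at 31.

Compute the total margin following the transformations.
249

Step 1: 3 records have margin > 31
Step 2: These records originally summed to 108
Step 3: After capping: 3 × 31 = 93
Step 4: Unaffected records sum: 156
Step 5: Final sum = 93 + 156 = 249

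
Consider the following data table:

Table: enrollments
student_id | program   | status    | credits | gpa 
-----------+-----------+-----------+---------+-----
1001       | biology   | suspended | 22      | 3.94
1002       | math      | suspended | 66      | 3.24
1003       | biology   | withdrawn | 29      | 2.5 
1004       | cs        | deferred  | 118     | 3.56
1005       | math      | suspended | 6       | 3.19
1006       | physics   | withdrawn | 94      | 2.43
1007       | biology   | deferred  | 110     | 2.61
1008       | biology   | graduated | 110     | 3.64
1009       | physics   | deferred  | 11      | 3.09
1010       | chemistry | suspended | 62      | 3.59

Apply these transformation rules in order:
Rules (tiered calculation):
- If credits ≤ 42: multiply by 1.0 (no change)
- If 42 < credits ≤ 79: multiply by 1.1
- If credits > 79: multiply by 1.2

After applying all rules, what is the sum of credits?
727.2

Step 1: Tier 1 (credits ≤ 42): 4 records, sum = 68 × 1.0 = 68.0
Step 2: Tier 2 (42 < credits ≤ 79): 2 records, sum = 128 × 1.1 = 140.8
Step 3: Tier 3 (credits > 79): 4 records, sum = 432 × 1.2 = 518.4
Step 4: Final sum = 68.0 + 140.8 + 518.4 = 727.2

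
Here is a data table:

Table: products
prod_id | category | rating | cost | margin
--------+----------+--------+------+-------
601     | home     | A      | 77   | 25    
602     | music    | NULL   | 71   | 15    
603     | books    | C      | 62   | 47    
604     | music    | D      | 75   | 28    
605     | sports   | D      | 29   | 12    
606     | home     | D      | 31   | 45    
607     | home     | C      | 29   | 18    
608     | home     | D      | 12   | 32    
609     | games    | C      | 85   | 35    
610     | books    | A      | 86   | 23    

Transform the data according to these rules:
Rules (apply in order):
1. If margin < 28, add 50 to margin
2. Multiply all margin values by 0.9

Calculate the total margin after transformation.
477.0

Step 1: Apply Rule 1 - Add 50 to records with margin < 28
  - 5 records affected: 93 + (5 × 50) = 343
  - Unaffected records: 187
  - Sum after Rule 1: 530
Step 2: Apply Rule 2 - Multiply all by 0.9
  - 530 × 0.9 = 477.0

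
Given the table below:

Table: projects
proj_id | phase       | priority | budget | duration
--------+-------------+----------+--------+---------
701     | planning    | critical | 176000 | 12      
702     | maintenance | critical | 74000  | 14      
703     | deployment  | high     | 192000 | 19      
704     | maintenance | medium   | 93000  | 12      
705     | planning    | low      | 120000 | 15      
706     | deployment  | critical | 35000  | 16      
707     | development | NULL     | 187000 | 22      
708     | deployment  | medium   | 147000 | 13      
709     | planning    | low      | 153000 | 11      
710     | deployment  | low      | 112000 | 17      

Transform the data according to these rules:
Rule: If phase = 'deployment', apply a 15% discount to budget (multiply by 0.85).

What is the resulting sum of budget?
1216100.0

Step 1: Records with phase = 'deployment' have total budget = 486000
Step 2: Apply multiplier: 486000 × 0.85 = 413100.0
Step 3: Other records total: 803000
Step 4: Final sum = 413100.0 + 803000 = 1216100.0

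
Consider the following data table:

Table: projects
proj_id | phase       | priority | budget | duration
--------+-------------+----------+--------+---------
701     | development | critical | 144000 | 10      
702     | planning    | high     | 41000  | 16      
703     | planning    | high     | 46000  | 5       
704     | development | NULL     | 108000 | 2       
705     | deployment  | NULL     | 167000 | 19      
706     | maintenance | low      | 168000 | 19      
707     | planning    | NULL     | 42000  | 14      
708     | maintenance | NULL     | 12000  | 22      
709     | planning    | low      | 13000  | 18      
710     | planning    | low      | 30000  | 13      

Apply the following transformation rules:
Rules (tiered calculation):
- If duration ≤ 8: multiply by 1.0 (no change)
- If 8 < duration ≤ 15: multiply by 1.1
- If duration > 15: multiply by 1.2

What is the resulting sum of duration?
160.5

Step 1: Tier 1 (duration ≤ 8): 2 records, sum = 7 × 1.0 = 7.0
Step 2: Tier 2 (8 < duration ≤ 15): 3 records, sum = 37 × 1.1 = 40.7
Step 3: Tier 3 (duration > 15): 5 records, sum = 94 × 1.2 = 112.8
Step 4: Final sum = 7.0 + 40.7 + 112.8 = 160.5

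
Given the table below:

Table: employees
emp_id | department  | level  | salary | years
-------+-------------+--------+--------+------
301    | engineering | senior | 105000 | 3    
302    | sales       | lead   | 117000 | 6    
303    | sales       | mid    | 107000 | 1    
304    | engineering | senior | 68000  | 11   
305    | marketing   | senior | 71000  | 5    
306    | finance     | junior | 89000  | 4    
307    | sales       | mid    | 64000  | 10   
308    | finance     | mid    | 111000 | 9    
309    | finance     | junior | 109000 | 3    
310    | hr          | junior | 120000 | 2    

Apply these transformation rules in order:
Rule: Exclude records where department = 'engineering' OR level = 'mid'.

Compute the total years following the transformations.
20

Step 1: Find records where department = 'engineering' OR level = 'mid'
Step 2: 5 records match, summing to 34
Step 3: Original sum: 54
Step 4: Remaining sum = 54 - 34 = 20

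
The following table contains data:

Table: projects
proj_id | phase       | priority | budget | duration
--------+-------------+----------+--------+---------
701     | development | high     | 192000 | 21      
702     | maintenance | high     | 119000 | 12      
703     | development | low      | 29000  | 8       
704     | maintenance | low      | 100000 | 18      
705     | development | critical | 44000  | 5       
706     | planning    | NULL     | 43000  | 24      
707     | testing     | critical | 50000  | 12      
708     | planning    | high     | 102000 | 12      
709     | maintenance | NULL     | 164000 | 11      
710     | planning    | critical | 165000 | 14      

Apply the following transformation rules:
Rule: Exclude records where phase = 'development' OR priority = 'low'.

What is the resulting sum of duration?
85

Step 1: Find records where phase = 'development' OR priority = 'low'
Step 2: 4 records match, summing to 52
Step 3: Original sum: 137
Step 4: Remaining sum = 137 - 52 = 85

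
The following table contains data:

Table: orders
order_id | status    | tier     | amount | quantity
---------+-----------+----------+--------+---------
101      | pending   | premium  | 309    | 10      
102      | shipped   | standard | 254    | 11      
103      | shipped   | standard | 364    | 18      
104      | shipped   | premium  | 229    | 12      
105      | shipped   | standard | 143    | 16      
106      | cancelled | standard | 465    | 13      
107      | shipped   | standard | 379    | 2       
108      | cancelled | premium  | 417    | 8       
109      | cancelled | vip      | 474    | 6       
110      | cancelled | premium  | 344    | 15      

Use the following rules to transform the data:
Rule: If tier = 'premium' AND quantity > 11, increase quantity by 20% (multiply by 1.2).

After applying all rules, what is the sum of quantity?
116.4

Step 1: Find records where tier = 'premium' AND quantity > 11
Step 2: 2 records match, summing to 27
Step 3: After multiplier: 27 × 1.2 = 32.4
Step 4: Unaffected records sum: 84
Step 5: Final sum = 32.4 + 84 = 116.4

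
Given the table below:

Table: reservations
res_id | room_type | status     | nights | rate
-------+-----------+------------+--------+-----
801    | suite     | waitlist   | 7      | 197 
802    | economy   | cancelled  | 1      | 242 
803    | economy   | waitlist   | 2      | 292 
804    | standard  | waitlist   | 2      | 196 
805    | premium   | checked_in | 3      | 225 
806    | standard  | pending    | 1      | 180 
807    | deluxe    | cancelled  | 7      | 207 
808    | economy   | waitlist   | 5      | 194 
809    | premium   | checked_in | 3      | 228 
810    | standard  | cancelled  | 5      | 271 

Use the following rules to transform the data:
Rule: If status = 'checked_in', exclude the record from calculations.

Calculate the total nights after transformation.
30

Step 1: Identify records where status = 'checked_in'
Step 2: The excluded records sum to 6
Step 3: Original total nights = 36
Step 4: Remaining total = 36 - 6 = 30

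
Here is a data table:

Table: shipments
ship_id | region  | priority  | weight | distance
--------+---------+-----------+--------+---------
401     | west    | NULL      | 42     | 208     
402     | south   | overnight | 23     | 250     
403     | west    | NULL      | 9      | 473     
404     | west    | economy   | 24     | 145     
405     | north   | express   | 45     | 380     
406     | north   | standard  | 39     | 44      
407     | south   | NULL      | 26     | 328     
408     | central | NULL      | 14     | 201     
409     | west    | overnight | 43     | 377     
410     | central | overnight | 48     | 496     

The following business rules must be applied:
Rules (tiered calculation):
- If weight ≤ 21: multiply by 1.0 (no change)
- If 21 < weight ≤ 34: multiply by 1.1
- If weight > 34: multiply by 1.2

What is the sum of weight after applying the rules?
363.7

Step 1: Tier 1 (weight ≤ 21): 2 records, sum = 23 × 1.0 = 23.0
Step 2: Tier 2 (21 < weight ≤ 34): 3 records, sum = 73 × 1.1 = 80.3
Step 3: Tier 3 (weight > 34): 5 records, sum = 217 × 1.2 = 260.4
Step 4: Final sum = 23.0 + 80.3 + 260.4 = 363.7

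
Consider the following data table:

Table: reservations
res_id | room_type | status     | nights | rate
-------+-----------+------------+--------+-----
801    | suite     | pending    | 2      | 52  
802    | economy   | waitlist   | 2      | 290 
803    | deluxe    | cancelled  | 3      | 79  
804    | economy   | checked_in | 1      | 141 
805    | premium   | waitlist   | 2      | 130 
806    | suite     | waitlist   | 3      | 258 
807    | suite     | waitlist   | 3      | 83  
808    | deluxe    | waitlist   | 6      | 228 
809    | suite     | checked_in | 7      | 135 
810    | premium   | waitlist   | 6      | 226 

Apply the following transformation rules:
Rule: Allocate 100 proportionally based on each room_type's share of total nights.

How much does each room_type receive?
deluxe: 25.71, economy: 8.57, premium: 22.86, suite: 42.86

Step 1: Calculate total nights = 35
Step 2: Calculate each room_type's proportion:
  deluxe: 9/35 = 25.71% → 25.71
  economy: 3/35 = 8.57% → 8.57
  premium: 8/35 = 22.86% → 22.86
  suite: 15/35 = 42.86% → 42.86
Step 3: Verify: sum of allocations ≈ 100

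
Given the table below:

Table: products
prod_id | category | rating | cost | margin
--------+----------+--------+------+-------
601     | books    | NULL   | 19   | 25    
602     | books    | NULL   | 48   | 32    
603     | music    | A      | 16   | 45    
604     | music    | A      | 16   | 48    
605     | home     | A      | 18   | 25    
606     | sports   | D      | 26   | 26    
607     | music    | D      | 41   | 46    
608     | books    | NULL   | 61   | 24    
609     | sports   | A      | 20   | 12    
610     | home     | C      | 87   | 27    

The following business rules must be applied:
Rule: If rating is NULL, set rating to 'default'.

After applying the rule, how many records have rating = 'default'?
3

Step 1: Count records where rating IS NULL
Step 2: Found 3 records with NULL rating
Step 3: These records will have rating set to 'default'
Step 4: Records already having rating = 'default': 0
Step 5: Answer: 3 + 0 = 3 records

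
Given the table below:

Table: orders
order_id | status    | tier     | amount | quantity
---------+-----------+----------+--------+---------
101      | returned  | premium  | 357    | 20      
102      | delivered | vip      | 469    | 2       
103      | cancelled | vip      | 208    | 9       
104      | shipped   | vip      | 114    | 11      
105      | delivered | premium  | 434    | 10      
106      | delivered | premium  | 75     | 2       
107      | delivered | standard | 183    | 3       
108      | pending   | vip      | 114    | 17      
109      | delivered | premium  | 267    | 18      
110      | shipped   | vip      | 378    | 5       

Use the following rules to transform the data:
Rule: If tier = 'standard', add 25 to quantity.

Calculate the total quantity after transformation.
122

Step 1: Count records where tier = 'standard': 1
Step 2: Total bonus added: 1 × 25 = 25
Step 3: Original sum of quantity: 97
Step 4: Final sum = 97 + 25 = 122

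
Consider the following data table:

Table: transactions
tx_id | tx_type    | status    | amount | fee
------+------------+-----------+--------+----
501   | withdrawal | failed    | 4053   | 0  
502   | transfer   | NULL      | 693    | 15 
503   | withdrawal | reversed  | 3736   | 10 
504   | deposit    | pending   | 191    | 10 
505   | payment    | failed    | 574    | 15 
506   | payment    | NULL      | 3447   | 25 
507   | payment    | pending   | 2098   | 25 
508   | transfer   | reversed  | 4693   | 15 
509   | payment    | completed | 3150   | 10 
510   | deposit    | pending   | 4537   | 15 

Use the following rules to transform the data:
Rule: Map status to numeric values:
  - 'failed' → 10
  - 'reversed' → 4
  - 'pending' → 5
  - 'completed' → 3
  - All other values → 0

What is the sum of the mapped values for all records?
46

Step 1: Apply mapping to each record
Step 2: Count by status:
  'failed': 2 records × 10 = 20
  'reversed': 2 records × 4 = 8
  'pending': 3 records × 5 = 15
  'completed': 1 records × 3 = 3
Step 3: Sum all mapped values = 46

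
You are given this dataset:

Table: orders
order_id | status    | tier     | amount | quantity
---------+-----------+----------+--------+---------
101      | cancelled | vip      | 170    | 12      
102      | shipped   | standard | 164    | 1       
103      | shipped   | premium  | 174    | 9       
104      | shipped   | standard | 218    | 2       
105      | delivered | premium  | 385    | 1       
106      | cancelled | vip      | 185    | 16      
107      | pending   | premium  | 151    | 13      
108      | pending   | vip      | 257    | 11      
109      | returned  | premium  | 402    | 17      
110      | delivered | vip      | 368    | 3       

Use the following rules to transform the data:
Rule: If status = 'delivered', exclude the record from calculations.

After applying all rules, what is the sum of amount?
1721

Step 1: Identify records where status = 'delivered'
Step 2: The excluded records sum to 753
Step 3: Original total amount = 2474
Step 4: Remaining total = 2474 - 753 = 1721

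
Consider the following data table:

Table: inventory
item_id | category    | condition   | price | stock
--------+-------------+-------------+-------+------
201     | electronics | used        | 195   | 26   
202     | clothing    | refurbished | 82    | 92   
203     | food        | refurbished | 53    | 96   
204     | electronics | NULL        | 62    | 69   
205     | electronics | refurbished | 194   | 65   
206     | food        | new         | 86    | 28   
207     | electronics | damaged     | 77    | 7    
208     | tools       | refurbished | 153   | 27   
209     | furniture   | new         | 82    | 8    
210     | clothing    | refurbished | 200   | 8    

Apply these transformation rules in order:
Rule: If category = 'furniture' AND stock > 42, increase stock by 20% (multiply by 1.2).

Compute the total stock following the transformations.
426

Step 1: Find records where category = 'furniture' AND stock > 42
Step 2: 0 records match, summing to 0
Step 3: After multiplier: 0 × 1.2 = 0.0
Step 4: Unaffected records sum: 426
Step 5: Final sum = 0.0 + 426 = 426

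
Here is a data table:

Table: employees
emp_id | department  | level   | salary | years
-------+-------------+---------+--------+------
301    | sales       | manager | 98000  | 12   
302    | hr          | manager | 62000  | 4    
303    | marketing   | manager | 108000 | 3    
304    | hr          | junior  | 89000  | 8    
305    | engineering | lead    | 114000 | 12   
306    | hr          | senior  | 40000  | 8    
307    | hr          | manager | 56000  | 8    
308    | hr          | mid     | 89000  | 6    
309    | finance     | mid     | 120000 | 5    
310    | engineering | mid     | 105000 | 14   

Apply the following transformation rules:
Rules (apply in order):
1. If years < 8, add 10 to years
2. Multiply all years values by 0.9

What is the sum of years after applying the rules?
108.0

Step 1: Apply Rule 1 - Add 10 to records with years < 8
  - 4 records affected: 18 + (4 × 10) = 58
  - Unaffected records: 62
  - Sum after Rule 1: 120
Step 2: Apply Rule 2 - Multiply all by 0.9
  - 120 × 0.9 = 108.0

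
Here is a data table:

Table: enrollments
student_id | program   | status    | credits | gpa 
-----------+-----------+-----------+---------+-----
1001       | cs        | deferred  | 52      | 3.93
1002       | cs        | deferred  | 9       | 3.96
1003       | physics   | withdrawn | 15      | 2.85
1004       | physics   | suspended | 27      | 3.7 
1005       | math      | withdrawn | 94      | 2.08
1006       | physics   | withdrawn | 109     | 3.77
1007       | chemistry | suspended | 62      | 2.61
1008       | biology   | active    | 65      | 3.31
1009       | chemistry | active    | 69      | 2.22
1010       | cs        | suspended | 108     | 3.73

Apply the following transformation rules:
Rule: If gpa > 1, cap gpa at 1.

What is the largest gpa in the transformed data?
1

Step 1: Original maximum gpa = 3.96
Step 2: Apply cap at 1
Step 3: 10 records had gpa > 1 and were capped
Step 4: Maximum after transformation = 1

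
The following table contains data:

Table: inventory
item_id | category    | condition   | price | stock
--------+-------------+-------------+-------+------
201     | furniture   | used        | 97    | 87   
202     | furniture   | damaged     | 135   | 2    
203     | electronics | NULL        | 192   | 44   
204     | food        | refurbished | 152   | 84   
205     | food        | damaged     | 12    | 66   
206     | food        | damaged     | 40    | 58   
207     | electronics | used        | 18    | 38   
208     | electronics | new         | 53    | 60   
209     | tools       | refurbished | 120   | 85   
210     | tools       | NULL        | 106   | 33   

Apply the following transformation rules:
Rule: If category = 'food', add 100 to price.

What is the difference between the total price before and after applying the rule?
300

Step 1: Original sum of price = 925
Step 2: 3 records have category = 'food'
Step 3: Each affected record changes by 100
Step 4: Total change = 3 × 100 = 300
Step 5: New sum = 925 + 300 = 1225
Step 6: Difference = |1225 - 925| = 300
        (Sum increased by 300)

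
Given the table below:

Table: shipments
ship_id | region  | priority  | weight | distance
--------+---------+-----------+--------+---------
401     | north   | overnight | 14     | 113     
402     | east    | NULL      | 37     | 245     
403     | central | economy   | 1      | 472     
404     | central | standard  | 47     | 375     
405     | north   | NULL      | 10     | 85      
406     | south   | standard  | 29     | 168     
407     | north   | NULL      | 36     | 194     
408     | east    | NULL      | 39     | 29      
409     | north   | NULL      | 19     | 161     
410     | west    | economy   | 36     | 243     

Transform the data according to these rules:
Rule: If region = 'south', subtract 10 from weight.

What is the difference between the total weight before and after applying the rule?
10

Step 1: Original sum of weight = 268
Step 2: 1 records have region = 'south'
Step 3: Each affected record changes by -10
Step 4: Total change = 1 × -10 = -10
Step 5: New sum = 268 + -10 = 258
Step 6: Difference = |258 - 268| = 10
        (Sum decreased by 10)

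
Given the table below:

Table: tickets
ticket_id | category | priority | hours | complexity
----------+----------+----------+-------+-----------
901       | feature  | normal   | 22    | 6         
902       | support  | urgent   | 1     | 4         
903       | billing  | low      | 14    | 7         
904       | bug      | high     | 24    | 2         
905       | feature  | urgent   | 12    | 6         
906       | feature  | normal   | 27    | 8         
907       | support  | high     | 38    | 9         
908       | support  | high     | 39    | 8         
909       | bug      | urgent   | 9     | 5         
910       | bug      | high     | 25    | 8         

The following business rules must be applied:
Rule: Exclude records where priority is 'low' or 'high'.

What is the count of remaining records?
5

Step 1: Count records to exclude
  - 1 (low) + 4 (high) = 5 records
Step 2: Total records: 10
Step 3: Remaining = 10 - 5 = 5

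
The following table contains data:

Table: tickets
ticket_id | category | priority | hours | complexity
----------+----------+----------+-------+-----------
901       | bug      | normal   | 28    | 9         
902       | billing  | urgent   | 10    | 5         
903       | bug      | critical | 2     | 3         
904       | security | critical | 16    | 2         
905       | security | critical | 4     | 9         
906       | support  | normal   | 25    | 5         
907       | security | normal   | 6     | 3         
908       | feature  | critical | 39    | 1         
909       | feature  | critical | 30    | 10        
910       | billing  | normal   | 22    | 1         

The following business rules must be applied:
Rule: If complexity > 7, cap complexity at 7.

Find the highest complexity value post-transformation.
7

Step 1: Original maximum complexity = 10
Step 2: Apply cap at 7
Step 3: 3 records had complexity > 7 and were capped
Step 4: Maximum after transformation = 7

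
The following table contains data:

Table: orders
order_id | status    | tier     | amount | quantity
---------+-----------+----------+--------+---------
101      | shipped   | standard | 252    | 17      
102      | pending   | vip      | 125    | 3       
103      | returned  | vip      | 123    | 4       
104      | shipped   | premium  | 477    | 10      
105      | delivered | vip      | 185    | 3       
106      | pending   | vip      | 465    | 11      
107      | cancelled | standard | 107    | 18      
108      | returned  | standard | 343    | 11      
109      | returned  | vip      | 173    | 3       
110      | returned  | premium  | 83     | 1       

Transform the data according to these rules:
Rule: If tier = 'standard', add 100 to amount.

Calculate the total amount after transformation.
2633

Step 1: Count records where tier = 'standard': 3
Step 2: Total bonus added: 3 × 100 = 300
Step 3: Original sum of amount: 2333
Step 4: Final sum = 2333 + 300 = 2633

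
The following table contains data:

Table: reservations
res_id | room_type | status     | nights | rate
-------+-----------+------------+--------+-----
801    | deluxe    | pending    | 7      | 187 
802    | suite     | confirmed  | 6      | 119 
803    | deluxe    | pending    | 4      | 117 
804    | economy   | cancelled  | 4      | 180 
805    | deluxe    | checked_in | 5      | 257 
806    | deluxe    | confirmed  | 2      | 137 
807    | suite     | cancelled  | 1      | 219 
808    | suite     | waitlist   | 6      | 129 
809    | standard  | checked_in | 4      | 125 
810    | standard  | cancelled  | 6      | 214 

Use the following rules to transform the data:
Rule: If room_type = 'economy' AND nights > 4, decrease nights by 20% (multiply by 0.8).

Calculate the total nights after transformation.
45

Step 1: Find records where room_type = 'economy' AND nights > 4
Step 2: 0 records match, summing to 0
Step 3: After multiplier: 0 × 0.8 = 0.0
Step 4: Unaffected records sum: 45
Step 5: Final sum = 0.0 + 45 = 45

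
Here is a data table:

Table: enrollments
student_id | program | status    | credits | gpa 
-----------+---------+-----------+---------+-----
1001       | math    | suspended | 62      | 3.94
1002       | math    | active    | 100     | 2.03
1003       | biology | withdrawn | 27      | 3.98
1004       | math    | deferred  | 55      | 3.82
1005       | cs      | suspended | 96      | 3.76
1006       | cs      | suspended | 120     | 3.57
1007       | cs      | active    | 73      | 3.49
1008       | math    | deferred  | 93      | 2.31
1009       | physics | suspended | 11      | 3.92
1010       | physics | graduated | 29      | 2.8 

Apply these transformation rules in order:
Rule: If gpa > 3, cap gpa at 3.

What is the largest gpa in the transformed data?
3

Step 1: Original maximum gpa = 3.98
Step 2: Apply cap at 3
Step 3: 7 records had gpa > 3 and were capped
Step 4: Maximum after transformation = 3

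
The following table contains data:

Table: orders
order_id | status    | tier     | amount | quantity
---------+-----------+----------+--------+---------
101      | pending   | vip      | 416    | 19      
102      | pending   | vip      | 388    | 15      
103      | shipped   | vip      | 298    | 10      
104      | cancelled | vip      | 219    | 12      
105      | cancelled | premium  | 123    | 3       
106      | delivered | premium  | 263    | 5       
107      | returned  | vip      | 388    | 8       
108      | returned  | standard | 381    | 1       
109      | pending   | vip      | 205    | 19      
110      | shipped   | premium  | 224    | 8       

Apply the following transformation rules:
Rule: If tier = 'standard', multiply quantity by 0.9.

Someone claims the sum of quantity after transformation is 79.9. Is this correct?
No, the correct result is 99.9.

Step 1: Calculate the correct sum after transformation
Step 2: Apply multiplier 0.9 to records where tier = 'standard'
Step 3: Correct result = 99.9
Step 4: Claimed result = 79.9
Step 5: 99.9 ≠ 79.9
Conclusion: The claimed result is incorrect. The correct answer is 99.9.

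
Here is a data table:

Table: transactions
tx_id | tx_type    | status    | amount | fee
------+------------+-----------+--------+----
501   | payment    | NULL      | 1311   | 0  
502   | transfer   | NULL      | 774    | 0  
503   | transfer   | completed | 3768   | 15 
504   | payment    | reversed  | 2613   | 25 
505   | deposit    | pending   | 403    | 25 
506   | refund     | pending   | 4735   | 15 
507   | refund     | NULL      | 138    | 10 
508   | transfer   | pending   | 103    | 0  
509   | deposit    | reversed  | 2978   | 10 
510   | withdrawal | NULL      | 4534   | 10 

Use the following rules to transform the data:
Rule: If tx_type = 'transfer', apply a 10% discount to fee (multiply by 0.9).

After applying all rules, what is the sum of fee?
108.5

Step 1: Records with tx_type = 'transfer' have total fee = 15
Step 2: Apply multiplier: 15 × 0.9 = 13.5
Step 3: Other records total: 95
Step 4: Final sum = 13.5 + 95 = 108.5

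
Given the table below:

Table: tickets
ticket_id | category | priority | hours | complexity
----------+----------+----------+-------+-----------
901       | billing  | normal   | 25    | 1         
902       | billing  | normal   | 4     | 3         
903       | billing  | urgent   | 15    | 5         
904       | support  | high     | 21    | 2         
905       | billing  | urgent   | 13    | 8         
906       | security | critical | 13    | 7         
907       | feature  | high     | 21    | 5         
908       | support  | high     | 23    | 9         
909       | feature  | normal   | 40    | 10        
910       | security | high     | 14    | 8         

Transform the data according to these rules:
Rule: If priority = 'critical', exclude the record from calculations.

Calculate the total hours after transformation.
176

Step 1: Identify records where priority = 'critical'
Step 2: The excluded records sum to 13
Step 3: Original total hours = 189
Step 4: Remaining total = 189 - 13 = 176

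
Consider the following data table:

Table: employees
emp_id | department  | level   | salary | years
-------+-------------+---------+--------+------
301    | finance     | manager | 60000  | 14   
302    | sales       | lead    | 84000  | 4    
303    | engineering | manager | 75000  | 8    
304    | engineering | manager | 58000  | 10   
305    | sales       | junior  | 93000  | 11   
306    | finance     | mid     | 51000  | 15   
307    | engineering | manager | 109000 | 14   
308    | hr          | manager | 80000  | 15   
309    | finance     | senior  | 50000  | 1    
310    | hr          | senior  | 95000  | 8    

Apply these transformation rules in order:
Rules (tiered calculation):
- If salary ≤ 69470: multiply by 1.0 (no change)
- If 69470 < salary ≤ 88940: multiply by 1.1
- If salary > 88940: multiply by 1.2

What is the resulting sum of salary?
838300.0

Step 1: Tier 1 (salary ≤ 69470): 4 records, sum = 219000 × 1.0 = 219000.0
Step 2: Tier 2 (69470 < salary ≤ 88940): 3 records, sum = 239000 × 1.1 = 262900.0
Step 3: Tier 3 (salary > 88940): 3 records, sum = 297000 × 1.2 = 356400.0
Step 4: Final sum = 219000.0 + 262900.0 + 356400.0 = 838300.0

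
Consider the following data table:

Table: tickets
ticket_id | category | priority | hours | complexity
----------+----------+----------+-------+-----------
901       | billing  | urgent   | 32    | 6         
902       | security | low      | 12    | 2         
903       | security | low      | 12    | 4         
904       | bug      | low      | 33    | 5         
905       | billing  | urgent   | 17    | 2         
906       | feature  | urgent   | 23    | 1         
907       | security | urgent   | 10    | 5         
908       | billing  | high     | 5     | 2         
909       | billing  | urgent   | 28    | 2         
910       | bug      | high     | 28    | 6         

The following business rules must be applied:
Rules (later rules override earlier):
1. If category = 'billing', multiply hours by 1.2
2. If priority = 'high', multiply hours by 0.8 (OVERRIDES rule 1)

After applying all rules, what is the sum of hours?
208.8

Step 1: Rule 2 takes priority for records with priority = 'high'
  - 2 records: 33 × 0.8 = 26.4
Step 2: Rule 1 applies to remaining records with category = 'billing'
  - 3 records: 77 × 1.2 = 92.4
Step 3: Other records unchanged: 90
Step 4: Final sum = 26.4 + 92.4 + 90 = 208.8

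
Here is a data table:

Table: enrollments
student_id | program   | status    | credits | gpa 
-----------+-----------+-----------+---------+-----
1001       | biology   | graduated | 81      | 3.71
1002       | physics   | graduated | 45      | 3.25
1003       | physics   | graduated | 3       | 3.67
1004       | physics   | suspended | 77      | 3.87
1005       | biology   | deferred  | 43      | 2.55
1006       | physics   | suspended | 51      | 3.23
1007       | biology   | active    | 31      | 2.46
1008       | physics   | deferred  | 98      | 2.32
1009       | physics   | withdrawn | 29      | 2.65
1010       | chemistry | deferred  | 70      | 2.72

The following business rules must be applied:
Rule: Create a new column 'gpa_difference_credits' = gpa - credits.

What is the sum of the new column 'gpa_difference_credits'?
-497.57

Step 1: For each record, compute gpa - credits
Example calculations:
  3.71 - 81 = -77.29
  3.25 - 45 = -41.75
  3.67 - 3 = 0.67
  ...
Step 2: Sum all derived values
Step 3: Total = -497.57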